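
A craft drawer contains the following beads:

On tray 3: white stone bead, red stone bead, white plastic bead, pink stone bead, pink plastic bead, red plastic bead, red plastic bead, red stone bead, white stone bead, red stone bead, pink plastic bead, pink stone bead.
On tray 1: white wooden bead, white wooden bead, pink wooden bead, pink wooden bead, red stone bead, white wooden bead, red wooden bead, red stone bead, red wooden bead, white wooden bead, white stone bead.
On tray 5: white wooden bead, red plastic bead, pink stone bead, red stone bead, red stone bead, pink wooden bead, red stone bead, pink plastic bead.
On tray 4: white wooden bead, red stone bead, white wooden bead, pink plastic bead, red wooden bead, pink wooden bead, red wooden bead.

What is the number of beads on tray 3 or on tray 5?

on tray 3: 12; on tray 5: 8; together 12 + 8 = 20.

20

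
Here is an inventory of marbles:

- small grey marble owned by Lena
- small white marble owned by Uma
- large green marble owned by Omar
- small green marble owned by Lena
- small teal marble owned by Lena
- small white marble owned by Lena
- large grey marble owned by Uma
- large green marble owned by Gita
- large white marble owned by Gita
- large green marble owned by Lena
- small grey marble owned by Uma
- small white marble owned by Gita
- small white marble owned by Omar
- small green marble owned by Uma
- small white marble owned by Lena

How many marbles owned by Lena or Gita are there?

Gita: 3; Lena: 6; together 3 + 6 = 9.

9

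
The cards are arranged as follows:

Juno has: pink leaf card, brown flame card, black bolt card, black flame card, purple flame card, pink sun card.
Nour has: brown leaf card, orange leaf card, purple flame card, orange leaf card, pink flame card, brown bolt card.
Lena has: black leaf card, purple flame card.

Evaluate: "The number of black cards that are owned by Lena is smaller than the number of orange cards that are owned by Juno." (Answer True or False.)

False

Count of black cards owned by Lena: 1.
Count of orange cards owned by Juno: 0.
The claim requires 1 < 0, which does not hold.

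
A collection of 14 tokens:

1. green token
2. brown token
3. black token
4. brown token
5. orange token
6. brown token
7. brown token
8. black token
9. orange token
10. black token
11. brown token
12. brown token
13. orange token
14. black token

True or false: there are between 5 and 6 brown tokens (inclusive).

There are 6 brown tokens.
The claim requires 5 ≤ 6 ≤ 6, which holds.

True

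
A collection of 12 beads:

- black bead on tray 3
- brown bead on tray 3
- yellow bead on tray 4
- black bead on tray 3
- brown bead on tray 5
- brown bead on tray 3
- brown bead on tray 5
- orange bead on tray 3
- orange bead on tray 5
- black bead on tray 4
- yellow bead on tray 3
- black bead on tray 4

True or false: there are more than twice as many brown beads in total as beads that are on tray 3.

There are 4 brown beads.
There are 6 beads on tray 3.
The claim requires 4 > 2 × 6 = 12, which does not hold.

False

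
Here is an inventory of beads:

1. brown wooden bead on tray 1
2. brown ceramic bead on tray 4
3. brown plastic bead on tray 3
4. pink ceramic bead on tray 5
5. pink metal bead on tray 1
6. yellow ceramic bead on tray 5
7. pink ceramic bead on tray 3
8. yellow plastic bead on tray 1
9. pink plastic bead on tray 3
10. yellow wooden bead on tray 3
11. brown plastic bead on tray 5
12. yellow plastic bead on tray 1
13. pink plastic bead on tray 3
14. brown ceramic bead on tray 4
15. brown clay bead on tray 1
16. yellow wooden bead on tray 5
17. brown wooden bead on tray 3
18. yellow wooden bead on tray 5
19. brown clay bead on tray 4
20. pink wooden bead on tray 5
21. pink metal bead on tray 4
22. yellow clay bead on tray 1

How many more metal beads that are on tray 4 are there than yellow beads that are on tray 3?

0

metal beads on tray 4: 1.
yellow beads on tray 3: 1.
1 − 1 = 0.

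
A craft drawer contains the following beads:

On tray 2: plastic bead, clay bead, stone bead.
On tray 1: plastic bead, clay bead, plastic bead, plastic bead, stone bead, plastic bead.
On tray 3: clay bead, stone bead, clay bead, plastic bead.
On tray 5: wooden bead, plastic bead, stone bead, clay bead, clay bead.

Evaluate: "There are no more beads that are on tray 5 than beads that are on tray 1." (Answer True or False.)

True

|beads on tray 5| = 5.
|beads on tray 1| = 6.
The claim requires 5 ≤ 6, which holds.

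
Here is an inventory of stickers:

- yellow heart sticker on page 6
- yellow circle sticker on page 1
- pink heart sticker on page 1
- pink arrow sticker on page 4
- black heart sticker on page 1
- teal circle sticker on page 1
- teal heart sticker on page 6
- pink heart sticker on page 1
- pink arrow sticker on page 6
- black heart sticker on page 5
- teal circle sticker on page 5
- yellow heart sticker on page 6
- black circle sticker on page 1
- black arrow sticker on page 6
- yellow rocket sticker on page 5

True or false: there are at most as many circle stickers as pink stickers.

True

There are 4 circle stickers.
There are 4 pink stickers.
The claim requires 4 ≤ 4, which holds.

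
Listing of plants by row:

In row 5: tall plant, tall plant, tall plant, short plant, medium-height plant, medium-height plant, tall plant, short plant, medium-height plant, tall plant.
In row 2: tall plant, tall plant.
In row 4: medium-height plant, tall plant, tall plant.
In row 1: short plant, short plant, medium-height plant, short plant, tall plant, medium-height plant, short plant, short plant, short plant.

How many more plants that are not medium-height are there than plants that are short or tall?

0

plants that are not medium-height: 18.
plants that are short or tall: 18.
18 − 18 = 0.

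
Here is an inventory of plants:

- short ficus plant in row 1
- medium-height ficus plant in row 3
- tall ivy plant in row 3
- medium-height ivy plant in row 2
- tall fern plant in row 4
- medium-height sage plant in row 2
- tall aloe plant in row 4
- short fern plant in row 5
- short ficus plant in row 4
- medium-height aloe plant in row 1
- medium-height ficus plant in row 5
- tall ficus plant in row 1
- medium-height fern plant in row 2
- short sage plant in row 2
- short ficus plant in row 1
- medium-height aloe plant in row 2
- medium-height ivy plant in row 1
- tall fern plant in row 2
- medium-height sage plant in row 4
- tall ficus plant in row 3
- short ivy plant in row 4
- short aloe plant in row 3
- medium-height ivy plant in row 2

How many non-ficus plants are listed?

Total plants: 23; with the excluded value: 7; remaining 23 − 7 = 16.

16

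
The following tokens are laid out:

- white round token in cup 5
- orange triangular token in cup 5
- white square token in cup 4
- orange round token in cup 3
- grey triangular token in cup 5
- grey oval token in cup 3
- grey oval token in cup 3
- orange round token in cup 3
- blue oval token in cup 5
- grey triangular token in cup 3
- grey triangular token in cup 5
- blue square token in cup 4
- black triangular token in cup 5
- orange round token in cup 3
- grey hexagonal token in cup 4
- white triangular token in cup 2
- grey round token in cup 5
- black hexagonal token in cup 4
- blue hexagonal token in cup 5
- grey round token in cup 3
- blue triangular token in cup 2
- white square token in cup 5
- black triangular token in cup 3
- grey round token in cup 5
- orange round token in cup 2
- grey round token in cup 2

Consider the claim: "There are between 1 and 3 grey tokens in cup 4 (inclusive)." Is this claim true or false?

True

|grey tokens in cup 4| = 1.
The claim requires 1 ≤ 1 ≤ 3, which holds.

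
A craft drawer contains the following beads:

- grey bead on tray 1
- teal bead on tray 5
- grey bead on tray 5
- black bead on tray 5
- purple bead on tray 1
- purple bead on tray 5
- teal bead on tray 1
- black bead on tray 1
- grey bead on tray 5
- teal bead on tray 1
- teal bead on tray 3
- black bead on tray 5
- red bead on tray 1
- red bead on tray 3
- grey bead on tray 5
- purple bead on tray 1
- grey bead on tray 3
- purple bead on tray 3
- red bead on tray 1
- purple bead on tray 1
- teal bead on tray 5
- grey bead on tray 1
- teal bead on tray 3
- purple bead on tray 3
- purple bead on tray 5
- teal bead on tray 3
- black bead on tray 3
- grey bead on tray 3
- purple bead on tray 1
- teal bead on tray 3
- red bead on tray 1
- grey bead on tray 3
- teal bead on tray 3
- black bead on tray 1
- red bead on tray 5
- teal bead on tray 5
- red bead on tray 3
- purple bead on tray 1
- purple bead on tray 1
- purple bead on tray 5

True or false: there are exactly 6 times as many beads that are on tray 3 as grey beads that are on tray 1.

False

|beads on tray 3| = 13.
|grey beads on tray 1| = 2.
The claim requires 13 = 6 × 2 = 12, which does not hold.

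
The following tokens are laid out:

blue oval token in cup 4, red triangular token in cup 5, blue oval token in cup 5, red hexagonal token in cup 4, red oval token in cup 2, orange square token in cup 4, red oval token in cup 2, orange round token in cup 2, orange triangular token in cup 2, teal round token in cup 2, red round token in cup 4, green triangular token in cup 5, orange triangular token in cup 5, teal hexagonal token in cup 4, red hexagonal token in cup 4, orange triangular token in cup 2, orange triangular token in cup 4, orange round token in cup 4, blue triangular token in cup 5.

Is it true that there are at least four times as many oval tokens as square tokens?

True

|oval tokens| = 4.
|square tokens| = 1.
The claim requires 4 ≥ 4 × 1 = 4, which holds.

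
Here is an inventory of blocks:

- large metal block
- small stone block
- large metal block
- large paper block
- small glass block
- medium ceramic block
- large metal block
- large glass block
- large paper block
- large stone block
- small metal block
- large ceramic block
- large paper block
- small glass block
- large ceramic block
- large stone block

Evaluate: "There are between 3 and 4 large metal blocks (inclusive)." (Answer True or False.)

True

large metal blocks: 3.
The claim requires 3 ≤ 3 ≤ 4, which holds.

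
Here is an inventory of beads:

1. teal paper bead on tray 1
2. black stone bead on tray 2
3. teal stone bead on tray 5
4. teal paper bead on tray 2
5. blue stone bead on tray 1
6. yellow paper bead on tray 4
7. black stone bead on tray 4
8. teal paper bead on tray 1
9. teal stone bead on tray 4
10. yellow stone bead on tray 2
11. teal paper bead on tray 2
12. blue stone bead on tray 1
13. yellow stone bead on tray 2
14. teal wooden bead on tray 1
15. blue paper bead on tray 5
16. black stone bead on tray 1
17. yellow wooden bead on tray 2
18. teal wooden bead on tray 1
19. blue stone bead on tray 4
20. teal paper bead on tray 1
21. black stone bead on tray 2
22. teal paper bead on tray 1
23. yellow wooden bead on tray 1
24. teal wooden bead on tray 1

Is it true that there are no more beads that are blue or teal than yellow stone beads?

False

|beads that are blue or teal| = 15.
|yellow stone beads| = 2.
The claim requires 15 ≤ 2, which does not hold.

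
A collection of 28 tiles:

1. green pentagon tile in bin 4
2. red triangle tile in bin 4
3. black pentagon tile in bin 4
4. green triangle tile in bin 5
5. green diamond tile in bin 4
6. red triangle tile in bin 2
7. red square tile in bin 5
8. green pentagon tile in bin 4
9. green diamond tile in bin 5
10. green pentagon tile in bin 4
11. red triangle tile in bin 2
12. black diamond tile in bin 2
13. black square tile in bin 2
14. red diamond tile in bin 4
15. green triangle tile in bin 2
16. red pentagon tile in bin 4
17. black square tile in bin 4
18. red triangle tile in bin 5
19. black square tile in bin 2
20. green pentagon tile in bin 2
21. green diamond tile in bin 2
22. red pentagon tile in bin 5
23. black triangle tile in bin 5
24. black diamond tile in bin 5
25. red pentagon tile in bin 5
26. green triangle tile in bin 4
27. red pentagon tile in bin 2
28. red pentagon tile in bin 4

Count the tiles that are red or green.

21

green: 10; red: 11; together 10 + 11 = 21.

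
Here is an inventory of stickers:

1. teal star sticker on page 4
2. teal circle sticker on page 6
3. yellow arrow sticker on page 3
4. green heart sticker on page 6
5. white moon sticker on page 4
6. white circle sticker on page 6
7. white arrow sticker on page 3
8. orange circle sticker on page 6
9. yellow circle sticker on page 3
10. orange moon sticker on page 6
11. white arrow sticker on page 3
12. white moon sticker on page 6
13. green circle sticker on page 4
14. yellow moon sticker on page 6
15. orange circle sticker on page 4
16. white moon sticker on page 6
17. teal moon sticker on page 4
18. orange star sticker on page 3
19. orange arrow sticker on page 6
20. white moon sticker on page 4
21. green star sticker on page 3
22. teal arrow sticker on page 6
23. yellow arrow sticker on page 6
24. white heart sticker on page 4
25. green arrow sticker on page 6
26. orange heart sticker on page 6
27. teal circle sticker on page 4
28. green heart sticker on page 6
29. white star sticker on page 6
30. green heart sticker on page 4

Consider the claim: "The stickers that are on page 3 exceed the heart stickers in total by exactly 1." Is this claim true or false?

|stickers on page 3| = 6.
|heart stickers| = 5.
The claim requires 6 − 5 (= 1) to equal 1, which holds.

True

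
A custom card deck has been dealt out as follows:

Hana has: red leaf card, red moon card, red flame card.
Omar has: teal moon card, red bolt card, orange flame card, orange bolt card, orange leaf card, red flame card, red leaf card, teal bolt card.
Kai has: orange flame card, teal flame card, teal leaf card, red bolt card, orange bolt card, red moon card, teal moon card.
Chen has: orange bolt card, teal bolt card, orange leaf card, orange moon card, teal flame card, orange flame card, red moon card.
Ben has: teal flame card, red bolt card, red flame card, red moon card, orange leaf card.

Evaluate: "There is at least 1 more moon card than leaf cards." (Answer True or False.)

There are 7 moon cards.
There are 6 leaf cards.
The claim requires 7 − 6 = 1 ≥ 1, which holds.

True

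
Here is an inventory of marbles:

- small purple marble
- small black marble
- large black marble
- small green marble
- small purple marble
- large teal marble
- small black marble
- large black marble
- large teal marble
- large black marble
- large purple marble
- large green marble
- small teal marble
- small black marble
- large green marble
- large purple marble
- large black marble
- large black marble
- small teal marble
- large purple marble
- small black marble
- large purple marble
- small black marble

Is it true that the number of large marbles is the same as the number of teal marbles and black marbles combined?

|large marbles| = 13.
teal marbles: 4; black marbles: 10; combined: 4 + 10 = 14.
The claim requires 13 = 14, which does not hold.

False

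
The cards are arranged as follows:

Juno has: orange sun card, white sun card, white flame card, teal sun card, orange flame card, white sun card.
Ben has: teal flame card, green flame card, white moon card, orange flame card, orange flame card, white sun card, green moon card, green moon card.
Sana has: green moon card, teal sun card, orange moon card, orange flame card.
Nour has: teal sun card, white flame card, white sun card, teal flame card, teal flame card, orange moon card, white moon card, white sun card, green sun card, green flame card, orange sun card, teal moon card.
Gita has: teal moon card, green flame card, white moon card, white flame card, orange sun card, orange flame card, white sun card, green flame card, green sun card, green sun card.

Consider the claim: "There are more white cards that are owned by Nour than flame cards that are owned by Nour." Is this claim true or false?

False

white cards owned by Nour: 4.
flame cards owned by Nour: 4.
The claim requires 4 > 4, which does not hold.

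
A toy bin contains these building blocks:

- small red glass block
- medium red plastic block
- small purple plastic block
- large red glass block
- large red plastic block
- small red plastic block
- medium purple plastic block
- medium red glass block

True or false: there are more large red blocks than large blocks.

False

large red blocks: 2.
large blocks: 2.
The claim requires 2 > 2, which does not hold.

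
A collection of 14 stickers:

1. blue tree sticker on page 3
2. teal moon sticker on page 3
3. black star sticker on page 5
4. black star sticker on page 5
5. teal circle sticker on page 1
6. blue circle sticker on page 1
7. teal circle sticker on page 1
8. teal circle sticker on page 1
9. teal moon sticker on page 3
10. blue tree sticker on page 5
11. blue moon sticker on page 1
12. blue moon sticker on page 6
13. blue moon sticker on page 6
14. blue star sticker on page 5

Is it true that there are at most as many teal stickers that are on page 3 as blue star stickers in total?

False

teal stickers on page 3: 2.
blue star stickers: 1.
The claim requires 2 ≤ 1, which does not hold.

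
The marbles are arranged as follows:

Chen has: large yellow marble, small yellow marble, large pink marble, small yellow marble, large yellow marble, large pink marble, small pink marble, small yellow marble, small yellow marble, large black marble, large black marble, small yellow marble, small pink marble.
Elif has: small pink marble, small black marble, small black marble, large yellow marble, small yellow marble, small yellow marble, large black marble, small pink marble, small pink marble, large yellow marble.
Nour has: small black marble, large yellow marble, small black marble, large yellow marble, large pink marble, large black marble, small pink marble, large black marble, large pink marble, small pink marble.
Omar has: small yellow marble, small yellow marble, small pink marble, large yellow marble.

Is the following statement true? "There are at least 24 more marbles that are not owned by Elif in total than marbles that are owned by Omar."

|marbles that are not owned by Elif| = 27.
|marbles owned by Omar| = 4.
The claim requires 27 − 4 = 23 ≥ 24, which does not hold.

False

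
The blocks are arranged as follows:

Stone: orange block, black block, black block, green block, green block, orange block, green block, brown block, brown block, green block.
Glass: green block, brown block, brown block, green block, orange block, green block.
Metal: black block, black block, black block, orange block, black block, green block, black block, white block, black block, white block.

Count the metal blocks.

10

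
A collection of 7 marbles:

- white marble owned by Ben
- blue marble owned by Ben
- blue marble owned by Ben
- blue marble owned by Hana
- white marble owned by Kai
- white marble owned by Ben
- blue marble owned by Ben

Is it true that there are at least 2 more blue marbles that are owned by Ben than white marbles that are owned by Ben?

False

|blue marbles owned by Ben| = 3.
|white marbles owned by Ben| = 2.
The claim requires 3 − 2 = 1 ≥ 2, which does not hold.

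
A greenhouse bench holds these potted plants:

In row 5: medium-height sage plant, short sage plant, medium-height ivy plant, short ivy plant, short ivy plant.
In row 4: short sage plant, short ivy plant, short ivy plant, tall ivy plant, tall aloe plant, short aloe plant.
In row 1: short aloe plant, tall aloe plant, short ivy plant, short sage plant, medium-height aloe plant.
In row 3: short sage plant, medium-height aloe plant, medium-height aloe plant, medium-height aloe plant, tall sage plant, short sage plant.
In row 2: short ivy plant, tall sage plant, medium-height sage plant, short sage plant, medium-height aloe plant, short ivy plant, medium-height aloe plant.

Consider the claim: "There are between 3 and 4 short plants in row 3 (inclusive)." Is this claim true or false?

False

|short plants in row 3| = 2.
The claim requires 3 ≤ 2 ≤ 4, which does not hold.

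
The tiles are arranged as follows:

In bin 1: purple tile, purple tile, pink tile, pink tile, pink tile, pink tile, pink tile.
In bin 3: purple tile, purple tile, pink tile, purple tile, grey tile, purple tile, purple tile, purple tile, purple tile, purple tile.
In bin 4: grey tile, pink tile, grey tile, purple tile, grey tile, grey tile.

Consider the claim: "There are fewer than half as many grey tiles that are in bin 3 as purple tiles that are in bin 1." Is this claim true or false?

|grey tiles in bin 3| = 1.
|purple tiles in bin 1| = 2.
The claim requires 2 × 1 = 2 < 2, which does not hold.

False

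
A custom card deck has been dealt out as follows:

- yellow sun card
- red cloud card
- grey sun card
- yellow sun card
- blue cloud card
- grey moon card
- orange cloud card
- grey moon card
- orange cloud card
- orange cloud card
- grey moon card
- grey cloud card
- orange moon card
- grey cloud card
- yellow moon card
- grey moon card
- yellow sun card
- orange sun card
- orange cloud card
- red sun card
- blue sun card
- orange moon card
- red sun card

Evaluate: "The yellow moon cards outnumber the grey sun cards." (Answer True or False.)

False

|yellow moon cards| = 1.
|grey sun cards| = 1.
The claim requires 1 > 1, which does not hold.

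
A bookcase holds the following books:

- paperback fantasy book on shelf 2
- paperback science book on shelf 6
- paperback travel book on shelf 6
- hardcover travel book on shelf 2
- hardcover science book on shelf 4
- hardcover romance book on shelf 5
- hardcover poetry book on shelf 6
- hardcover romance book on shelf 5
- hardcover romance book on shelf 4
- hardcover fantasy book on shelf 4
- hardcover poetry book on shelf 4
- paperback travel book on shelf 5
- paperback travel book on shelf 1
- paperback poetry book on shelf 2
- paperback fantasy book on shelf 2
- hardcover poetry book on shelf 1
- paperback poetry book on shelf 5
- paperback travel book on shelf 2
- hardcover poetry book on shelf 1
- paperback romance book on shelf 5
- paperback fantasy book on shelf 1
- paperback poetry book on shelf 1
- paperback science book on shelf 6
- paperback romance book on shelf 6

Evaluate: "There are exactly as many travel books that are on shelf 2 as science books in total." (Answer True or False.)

False

There are 2 travel books on shelf 2.
There are 3 science books.
The claim requires 2 = 3, which does not hold.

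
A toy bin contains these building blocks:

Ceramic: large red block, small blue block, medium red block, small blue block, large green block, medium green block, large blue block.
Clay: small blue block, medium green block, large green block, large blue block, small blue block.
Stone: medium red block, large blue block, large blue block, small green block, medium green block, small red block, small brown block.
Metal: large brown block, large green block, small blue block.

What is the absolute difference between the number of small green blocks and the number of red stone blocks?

small green blocks: 1. red stone blocks: 2.
|1 − 2| = 2 − 1 = 1.

1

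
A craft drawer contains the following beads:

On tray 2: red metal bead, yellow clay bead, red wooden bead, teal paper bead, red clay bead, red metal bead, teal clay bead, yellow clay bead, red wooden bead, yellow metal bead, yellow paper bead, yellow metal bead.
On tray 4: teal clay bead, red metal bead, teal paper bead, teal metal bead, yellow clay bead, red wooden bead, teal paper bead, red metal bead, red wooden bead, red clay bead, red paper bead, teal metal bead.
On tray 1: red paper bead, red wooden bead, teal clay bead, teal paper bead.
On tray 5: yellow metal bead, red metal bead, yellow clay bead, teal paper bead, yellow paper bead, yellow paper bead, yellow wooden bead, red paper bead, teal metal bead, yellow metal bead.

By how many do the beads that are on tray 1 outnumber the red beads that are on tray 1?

2

beads on tray 1: 4.
red beads on tray 1: 2.
4 − 2 = 2.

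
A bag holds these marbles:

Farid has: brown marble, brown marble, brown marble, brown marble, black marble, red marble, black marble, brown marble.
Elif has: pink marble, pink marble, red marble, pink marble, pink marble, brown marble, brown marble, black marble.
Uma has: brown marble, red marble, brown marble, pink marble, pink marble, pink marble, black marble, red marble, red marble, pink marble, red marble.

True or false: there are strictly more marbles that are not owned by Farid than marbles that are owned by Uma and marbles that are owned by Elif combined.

False

|marbles that are not owned by Farid| = 19.
marbles owned by Uma: 11; marbles owned by Elif: 8; combined: 11 + 8 = 19.
The claim requires 19 > 19, which does not hold.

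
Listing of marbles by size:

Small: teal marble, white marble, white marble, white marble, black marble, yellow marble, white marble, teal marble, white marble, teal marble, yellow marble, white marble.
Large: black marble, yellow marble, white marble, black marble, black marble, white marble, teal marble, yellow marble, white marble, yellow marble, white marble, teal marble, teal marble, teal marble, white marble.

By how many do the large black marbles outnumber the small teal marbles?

large black marbles: 3.
small teal marbles: 3.
3 − 3 = 0.

0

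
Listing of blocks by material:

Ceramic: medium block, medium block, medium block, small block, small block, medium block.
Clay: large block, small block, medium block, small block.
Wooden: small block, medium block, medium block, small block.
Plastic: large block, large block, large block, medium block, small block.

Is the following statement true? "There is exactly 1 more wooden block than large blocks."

wooden blocks: 4.
large blocks: 4.
The claim requires 4 − 4 (= 0) to equal 1, which does not hold.

False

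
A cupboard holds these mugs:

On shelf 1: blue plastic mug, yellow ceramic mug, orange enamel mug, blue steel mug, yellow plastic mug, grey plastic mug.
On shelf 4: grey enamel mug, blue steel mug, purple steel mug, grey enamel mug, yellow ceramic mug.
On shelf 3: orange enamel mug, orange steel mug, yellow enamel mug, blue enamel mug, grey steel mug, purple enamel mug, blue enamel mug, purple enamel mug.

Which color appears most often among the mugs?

Counts by color: blue 5, yellow 4, grey 4, purple 3, orange 3.
The maximum is 5, held uniquely by blue.

blue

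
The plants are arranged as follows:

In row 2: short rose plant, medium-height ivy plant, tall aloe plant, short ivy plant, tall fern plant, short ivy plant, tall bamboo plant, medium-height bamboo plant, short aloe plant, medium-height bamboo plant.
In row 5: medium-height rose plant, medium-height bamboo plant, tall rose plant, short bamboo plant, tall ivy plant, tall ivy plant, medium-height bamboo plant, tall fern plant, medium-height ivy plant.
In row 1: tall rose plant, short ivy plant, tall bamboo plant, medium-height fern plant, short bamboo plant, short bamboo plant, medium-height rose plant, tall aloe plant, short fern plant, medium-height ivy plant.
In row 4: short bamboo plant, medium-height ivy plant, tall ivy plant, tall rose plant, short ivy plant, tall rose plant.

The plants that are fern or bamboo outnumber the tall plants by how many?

plants that are fern or bamboo: 14.
tall plants: 13.
14 − 13 = 1.

1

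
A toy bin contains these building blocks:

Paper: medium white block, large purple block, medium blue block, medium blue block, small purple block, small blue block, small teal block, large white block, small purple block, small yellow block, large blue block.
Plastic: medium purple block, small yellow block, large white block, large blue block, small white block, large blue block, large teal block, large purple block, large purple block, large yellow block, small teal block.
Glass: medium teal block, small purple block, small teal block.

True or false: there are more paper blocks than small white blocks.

|paper blocks| = 11.
|small white blocks| = 1.
The claim requires 11 > 1, which holds.

True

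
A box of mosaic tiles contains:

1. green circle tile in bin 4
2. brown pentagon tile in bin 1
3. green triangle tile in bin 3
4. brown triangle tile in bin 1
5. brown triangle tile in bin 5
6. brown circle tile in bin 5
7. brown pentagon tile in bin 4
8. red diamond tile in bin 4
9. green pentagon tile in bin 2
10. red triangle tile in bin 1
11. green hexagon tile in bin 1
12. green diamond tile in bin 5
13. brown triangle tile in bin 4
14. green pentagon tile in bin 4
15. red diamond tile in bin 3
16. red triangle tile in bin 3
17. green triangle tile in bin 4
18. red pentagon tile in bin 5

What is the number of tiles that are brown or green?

brown: 6; green: 7; together 6 + 7 = 13.

13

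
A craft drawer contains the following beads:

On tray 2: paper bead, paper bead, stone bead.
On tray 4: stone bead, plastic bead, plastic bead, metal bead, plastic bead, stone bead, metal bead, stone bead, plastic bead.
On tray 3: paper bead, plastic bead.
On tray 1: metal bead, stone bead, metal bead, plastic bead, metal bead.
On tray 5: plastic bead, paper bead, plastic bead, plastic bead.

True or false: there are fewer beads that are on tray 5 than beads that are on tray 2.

False

beads on tray 5: 4.
beads on tray 2: 3.
The claim requires 4 < 3, which does not hold.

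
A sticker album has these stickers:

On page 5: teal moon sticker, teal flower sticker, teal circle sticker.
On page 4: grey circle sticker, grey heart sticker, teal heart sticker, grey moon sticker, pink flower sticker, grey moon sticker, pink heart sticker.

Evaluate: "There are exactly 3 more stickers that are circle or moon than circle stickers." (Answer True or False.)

stickers that are circle or moon: 5.
circle stickers: 2.
The claim requires 5 − 2 (= 3) to equal 3, which holds.

True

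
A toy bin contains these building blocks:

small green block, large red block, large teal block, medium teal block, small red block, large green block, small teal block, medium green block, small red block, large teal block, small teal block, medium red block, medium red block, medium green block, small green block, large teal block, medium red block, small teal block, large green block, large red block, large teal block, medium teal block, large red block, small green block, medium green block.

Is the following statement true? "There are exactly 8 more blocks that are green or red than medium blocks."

There are 16 blocks that are green or red.
There are 8 medium blocks.
The claim requires 16 − 8 (= 8) to equal 8, which holds.

True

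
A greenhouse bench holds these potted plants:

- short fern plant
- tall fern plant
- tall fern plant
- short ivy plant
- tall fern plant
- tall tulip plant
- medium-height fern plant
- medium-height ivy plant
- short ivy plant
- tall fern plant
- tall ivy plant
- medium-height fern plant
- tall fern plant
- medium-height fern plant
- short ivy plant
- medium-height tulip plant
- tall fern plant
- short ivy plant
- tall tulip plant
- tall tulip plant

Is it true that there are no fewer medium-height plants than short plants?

|medium-height plants| = 5.
|short plants| = 5.
The claim requires 5 ≥ 5, which holds.

True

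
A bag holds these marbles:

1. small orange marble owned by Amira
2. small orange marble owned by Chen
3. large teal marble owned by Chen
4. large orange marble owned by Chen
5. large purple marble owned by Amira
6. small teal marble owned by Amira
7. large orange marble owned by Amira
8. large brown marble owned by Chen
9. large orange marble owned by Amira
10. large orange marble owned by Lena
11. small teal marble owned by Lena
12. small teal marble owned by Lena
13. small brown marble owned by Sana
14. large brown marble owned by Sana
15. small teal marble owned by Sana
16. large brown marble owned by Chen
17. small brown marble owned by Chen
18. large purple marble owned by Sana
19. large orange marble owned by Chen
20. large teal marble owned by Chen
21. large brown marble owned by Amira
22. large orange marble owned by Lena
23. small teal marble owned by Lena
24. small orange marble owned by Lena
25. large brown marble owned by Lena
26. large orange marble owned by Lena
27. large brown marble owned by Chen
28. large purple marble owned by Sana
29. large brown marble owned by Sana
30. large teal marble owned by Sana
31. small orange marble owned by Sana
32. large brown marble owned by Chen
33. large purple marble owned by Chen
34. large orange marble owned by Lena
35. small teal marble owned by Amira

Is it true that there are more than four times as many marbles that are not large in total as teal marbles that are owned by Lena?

False

|marbles that are not large| = 12.
|teal marbles owned by Lena| = 3.
The claim requires 12 > 4 × 3 = 12, which does not hold.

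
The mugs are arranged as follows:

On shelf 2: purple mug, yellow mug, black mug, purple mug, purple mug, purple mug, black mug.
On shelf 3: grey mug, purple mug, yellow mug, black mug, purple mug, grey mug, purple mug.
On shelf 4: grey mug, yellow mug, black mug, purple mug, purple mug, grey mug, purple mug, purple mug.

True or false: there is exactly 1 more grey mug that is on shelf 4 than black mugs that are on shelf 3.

True

|grey mugs on shelf 4| = 2.
|black mugs on shelf 3| = 1.
The claim requires 2 − 1 (= 1) to equal 1, which holds.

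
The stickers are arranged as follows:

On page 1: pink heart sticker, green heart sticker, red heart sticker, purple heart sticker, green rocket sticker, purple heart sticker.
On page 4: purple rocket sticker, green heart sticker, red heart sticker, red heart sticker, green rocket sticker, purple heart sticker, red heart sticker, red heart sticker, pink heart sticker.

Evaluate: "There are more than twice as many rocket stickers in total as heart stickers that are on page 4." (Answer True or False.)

|rocket stickers| = 3.
|heart stickers on page 4| = 7.
The claim requires 3 > 2 × 7 = 14, which does not hold.

False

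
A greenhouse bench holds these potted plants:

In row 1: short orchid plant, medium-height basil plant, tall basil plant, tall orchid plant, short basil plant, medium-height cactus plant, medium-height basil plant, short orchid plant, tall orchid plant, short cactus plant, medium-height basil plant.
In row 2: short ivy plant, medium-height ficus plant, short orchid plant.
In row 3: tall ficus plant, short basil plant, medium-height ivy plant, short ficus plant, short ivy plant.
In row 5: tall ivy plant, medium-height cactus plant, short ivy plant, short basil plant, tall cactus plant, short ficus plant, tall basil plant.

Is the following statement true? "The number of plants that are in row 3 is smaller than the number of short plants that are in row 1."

There are 5 plants in row 3.
There are 4 short plants in row 1.
The claim requires 5 < 4, which does not hold.

False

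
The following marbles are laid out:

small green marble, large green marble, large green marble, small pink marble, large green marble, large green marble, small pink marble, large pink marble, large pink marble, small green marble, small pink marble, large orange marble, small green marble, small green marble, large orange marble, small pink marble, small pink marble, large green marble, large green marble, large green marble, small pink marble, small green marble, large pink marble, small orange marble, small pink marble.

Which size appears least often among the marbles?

large

Counts by size: small 13, large 12.
The minimum is 12, held uniquely by large.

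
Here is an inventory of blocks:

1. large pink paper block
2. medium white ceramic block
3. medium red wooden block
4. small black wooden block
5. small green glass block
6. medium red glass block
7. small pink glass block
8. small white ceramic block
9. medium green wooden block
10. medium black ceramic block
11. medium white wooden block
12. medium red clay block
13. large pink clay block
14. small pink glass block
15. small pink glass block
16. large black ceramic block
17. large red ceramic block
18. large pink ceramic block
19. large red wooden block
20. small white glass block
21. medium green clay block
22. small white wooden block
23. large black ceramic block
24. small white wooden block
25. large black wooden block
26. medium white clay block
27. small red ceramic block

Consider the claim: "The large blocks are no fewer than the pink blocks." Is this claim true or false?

True

|large blocks| = 8.
|pink blocks| = 6.
The claim requires 8 ≥ 6, which holds.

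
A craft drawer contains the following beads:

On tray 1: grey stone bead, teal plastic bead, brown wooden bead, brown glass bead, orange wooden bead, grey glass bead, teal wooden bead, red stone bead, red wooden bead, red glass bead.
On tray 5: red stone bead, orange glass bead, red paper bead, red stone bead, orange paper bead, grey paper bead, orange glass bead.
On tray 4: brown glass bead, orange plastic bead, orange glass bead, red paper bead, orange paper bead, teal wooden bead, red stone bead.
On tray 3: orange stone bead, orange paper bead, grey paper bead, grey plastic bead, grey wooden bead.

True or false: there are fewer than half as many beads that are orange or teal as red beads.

False

|beads that are orange or teal| = 12.
|red beads| = 8.
The claim requires 2 × 12 = 24 < 8, which does not hold.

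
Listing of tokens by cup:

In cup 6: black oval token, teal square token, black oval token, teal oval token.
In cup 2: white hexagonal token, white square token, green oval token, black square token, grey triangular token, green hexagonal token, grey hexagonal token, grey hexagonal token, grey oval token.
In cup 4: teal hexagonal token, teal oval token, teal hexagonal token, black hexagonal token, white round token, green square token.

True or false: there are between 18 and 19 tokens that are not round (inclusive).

|tokens that are not round| = 18.
The claim requires 18 ≤ 18 ≤ 19, which holds.

True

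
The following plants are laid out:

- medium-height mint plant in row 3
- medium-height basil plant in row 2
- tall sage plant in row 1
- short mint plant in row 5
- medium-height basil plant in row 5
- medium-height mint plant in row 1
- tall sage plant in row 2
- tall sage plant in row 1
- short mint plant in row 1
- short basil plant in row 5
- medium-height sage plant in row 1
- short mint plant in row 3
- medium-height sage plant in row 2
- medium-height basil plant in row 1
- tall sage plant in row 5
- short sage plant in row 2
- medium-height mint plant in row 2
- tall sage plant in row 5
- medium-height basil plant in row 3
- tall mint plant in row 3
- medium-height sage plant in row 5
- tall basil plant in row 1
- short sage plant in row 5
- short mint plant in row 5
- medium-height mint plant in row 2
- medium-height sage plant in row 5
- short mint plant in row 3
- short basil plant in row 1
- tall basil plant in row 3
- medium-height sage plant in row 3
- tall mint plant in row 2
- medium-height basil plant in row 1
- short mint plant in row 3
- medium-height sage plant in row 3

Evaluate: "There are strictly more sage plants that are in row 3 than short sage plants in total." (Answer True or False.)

False

sage plants in row 3: 2.
short sage plants: 2.
The claim requires 2 > 2, which does not hold.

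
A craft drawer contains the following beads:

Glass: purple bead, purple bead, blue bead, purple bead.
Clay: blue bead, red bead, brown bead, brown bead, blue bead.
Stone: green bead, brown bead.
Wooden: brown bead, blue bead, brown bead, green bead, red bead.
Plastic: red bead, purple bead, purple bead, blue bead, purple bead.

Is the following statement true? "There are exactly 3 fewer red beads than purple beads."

True

There are 3 red beads.
There are 6 purple beads.
The claim requires 6 − 3 (= 3) to equal 3, which holds.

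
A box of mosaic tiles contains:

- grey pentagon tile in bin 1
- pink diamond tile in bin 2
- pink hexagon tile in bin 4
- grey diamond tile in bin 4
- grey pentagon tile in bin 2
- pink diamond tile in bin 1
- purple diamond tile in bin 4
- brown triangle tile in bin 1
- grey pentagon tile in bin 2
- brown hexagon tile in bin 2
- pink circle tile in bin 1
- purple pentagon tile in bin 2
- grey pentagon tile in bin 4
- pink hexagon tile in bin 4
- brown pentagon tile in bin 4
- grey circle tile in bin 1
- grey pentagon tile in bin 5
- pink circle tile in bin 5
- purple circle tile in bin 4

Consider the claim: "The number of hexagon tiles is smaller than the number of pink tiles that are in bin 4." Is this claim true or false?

There are 3 hexagon tiles.
There are 2 pink tiles in bin 4.
The claim requires 3 < 2, which does not hold.

False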